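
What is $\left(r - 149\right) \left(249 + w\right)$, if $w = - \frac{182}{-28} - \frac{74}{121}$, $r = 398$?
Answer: $\frac{15359067}{242} \approx 63467.0$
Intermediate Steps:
$w = \frac{1425}{242}$ ($w = \left(-182\right) \left(- \frac{1}{28}\right) - \frac{74}{121} = \frac{13}{2} - \frac{74}{121} = \frac{1425}{242} \approx 5.8884$)
$\left(r - 149\right) \left(249 + w\right) = \left(398 - 149\right) \left(249 + \frac{1425}{242}\right) = 249 \cdot \frac{61683}{242} = \frac{15359067}{242}$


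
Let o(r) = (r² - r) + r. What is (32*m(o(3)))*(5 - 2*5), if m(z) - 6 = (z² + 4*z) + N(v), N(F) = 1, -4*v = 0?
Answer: -19840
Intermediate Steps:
v = 0 (v = -¼*0 = 0)
o(r) = r²
m(z) = 7 + z² + 4*z (m(z) = 6 + ((z² + 4*z) + 1) = 6 + (1 + z² + 4*z) = 7 + z² + 4*z)
(32*m(o(3)))*(5 - 2*5) = (32*(7 + (3²)² + 4*3²))*(5 - 2*5) = (32*(7 + 9² + 4*9))*(5 - 10) = (32*(7 + 81 + 36))*(-5) = (32*124)*(-5) = 3968*(-5) = -19840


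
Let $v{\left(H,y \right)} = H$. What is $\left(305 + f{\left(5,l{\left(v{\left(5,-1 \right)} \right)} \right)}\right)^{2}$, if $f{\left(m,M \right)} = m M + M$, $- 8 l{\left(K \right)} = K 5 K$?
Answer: $\frac{714025}{16} \approx 44627.0$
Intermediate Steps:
$l{\left(K \right)} = - \frac{5 K^{2}}{8}$ ($l{\left(K \right)} = - \frac{K 5 K}{8} = - \frac{5 K K}{8} = - \frac{5 K^{2}}{8}$)
$f{\left(m,M \right)} = M + M m$ ($f{\left(m,M \right)} = M m + M = M + M m$)
$\left(305 + f{\left(5,l{\left(v{\left(5,-1 \right)} \right)} \right)}\right)^{2} = \left(305 + - \frac{5 \cdot 5^{2}}{8} \left(1 + 5\right)\right)^{2} = \left(305 + \left(- \frac{5}{8}\right) 25 \cdot 6\right)^{2} = \left(305 - \frac{375}{4}\right)^{2} = \left(\frac{845}{4}\right)^{2} = \frac{714025}{16}$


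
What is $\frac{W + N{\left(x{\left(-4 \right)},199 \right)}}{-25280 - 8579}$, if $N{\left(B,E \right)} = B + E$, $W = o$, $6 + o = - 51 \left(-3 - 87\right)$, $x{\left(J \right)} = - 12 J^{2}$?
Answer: $- \frac{4591}{33859} \approx -0.13559$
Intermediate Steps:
$o = 4584$ ($o = -6 - 51 \left(-3 - 87\right) = -6 - -4590 = -6 + 4590 = 4584$)
$W = 4584$
$\frac{W + N{\left(x{\left(-4 \right)},199 \right)}}{-25280 - 8579} = \frac{4584 + \left(- 12 \left(-4\right)^{2} + 199\right)}{-25280 - 8579} = \frac{4584 + \left(\left(-12\right) 16 + 199\right)}{-33859} = \left(4584 + \left(-192 + 199\right)\right) \left(- \frac{1}{33859}\right) = \left(4584 + 7\right) \left(- \frac{1}{33859}\right) = 4591 \left(- \frac{1}{33859}\right) = - \frac{4591}{33859}$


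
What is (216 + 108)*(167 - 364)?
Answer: -63828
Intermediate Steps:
(216 + 108)*(167 - 364) = 324*(-197) = -63828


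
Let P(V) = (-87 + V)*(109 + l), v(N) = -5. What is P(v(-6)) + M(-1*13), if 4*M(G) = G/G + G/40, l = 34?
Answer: -2104933/160 ≈ -13156.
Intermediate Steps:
P(V) = -12441 + 143*V (P(V) = (-87 + V)*(109 + 34) = (-87 + V)*143 = -12441 + 143*V)
M(G) = ¼ + G/160 (M(G) = (G/G + G/40)/4 = (1 + G*(1/40))/4 = (1 + G/40)/4 = ¼ + G/160)
P(v(-6)) + M(-1*13) = (-12441 + 143*(-5)) + (¼ + (-1*13)/160) = (-12441 - 715) + (¼ + (1/160)*(-13)) = -13156 + (¼ - 13/160) = -13156 + 27/160 = -2104933/160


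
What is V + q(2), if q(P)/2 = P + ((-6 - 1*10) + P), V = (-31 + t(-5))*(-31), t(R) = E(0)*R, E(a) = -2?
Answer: 627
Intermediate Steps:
t(R) = -2*R
V = 651 (V = (-31 - 2*(-5))*(-31) = (-31 + 10)*(-31) = -21*(-31) = 651)
q(P) = -32 + 4*P (q(P) = 2*(P + ((-6 - 1*10) + P)) = 2*(P + ((-6 - 10) + P)) = 2*(P + (-16 + P)) = 2*(-16 + 2*P) = -32 + 4*P)
V + q(2) = 651 + (-32 + 4*2) = 651 + (-32 + 8) = 651 - 24 = 627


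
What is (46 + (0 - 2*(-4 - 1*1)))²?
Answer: 3136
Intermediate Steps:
(46 + (0 - 2*(-4 - 1*1)))² = (46 + (0 - 2*(-4 - 1)))² = (46 + (0 - 2*(-5)))² = (46 + (0 + 10))² = (46 + 10)² = 56² = 3136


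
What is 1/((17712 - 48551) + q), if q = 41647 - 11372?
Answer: -1/564 ≈ -0.0017731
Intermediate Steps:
q = 30275
1/((17712 - 48551) + q) = 1/((17712 - 48551) + 30275) = 1/(-30839 + 30275) = 1/(-564) = -1/564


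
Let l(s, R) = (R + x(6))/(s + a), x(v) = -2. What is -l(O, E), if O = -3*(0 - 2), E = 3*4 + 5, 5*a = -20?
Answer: -15/2 ≈ -7.5000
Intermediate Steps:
a = -4 (a = (⅕)*(-20) = -4)
E = 17 (E = 12 + 5 = 17)
O = 6 (O = -3*(-2) = 6)
l(s, R) = (-2 + R)/(-4 + s) (l(s, R) = (R - 2)/(s - 4) = (-2 + R)/(-4 + s))
-l(O, E) = -(-2 + 17)/(-4 + 6) = -15/2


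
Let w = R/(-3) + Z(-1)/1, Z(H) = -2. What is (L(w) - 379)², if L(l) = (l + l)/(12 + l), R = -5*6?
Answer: 3575881/25 ≈ 1.4304e+5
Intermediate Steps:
R = -30
w = 8 (w = -30/(-3) - 2/1 = -30*(-⅓) - 2*1 = 10 - 2 = 8)
L(l) = 2*l/(12 + l) (L(l) = (2*l)/(12 + l) = 2*l/(12 + l))
(L(w) - 379)² = (2*8/(12 + 8) - 379)² = (2*8/20 - 379)² = (2*8*(1/20) - 379)² = (⅘ - 379)² = (-1891/5)² = 3575881/25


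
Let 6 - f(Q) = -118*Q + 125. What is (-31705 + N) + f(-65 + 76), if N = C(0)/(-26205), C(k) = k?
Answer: -30526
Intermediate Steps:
N = 0 (N = 0/(-26205) = 0*(-1/26205) = 0)
f(Q) = -119 + 118*Q (f(Q) = 6 - (-118*Q + 125) = 6 - (125 - 118*Q) = 6 + (-125 + 118*Q) = -119 + 118*Q)
(-31705 + N) + f(-65 + 76) = (-31705 + 0) + (-119 + 118*(-65 + 76)) = -31705 + (-119 + 118*11) = -31705 + (-119 + 1298) = -31705 + 1179 = -30526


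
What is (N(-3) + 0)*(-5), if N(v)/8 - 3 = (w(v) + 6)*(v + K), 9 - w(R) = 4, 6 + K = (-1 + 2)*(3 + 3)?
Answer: 1200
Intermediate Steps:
K = 0 (K = -6 + (-1 + 2)*(3 + 3) = -6 + 1*6 = -6 + 6 = 0)
w(R) = 5 (w(R) = 9 - 1*4 = 9 - 4 = 5)
N(v) = 24 + 88*v (N(v) = 24 + 8*((5 + 6)*(v + 0)) = 24 + 8*(11*v) = 24 + 88*v)
(N(-3) + 0)*(-5) = ((24 + 88*(-3)) + 0)*(-5) = ((24 - 264) + 0)*(-5) = (-240 + 0)*(-5) = -240*(-5) = 1200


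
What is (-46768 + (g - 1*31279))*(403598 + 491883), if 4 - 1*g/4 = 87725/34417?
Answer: -2405211664145787/34417 ≈ -6.9884e+10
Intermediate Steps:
g = 199772/34417 (g = 16 - 350900/34417 = 199772/34417 ≈ 5.8045)
(-46768 + (g - 1*31279))*(403598 + 491883) = (-46768 + (199772/34417 - 1*31279))*(403598 + 491883) = (-46768 + (199772/34417 - 31279))*895481 = (-46768 - 1076329571/34417)*895481 = -2685943827/34417*895481 = -2405211664145787/34417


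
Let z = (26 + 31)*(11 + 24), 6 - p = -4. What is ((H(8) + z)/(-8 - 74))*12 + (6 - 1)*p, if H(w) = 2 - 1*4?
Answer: -9908/41 ≈ -241.66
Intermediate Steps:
p = 10 (p = 6 - 1*(-4) = 6 + 4 = 10)
H(w) = -2 (H(w) = 2 - 4 = -2)
z = 1995 (z = 57*35 = 1995)
((H(8) + z)/(-8 - 74))*12 + (6 - 1)*p = ((-2 + 1995)/(-8 - 74))*12 + (6 - 1)*10 = (1993/(-82))*12 + 5*10 = (1993*(-1/82))*12 + 50 = -1993/82*12 + 50 = -11958/41 + 50 = -9908/41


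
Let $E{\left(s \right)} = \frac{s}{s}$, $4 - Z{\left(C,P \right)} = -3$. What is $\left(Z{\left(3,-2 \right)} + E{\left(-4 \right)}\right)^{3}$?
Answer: $512$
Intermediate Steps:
$Z{\left(C,P \right)} = 7$ ($Z{\left(C,P \right)} = 4 - -3 = 4 + 3 = 7$)
$E{\left(s \right)} = 1$
$\left(Z{\left(3,-2 \right)} + E{\left(-4 \right)}\right)^{3} = \left(7 + 1\right)^{3} = 8^{3} = 512$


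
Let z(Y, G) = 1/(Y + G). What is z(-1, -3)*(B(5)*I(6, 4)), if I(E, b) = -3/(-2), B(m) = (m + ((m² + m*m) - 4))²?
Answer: -7803/8 ≈ -975.38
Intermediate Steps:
z(Y, G) = 1/(G + Y)
B(m) = (-4 + m + 2*m²)² (B(m) = (m + ((m² + m²) - 4))² = (m + (2*m² - 4))² = (m + (-4 + 2*m²))² = (-4 + m + 2*m²)²)
I(E, b) = 3/2 (I(E, b) = -3*(-½) = 3/2)
z(-1, -3)*(B(5)*I(6, 4)) = ((-4 + 5 + 2*5²)²*(3/2))/(-3 - 1) = ((-4 + 5 + 2*25)²*(3/2))/(-4) = -(-4 + 5 + 50)²*3/(4*2) = -51²*3/(4*2) = -2601*3/(4*2) = -¼*7803/2 = -7803/8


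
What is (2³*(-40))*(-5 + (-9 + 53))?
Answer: -12480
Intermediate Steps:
(2³*(-40))*(-5 + (-9 + 53)) = (8*(-40))*(-5 + 44) = -320*39 = -12480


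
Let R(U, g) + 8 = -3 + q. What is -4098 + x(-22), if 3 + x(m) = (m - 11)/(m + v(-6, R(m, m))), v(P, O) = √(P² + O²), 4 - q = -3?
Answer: -295151/72 + 11*√13/72 ≈ -4098.8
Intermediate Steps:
q = 7 (q = 4 - 1*(-3) = 4 + 3 = 7)
R(U, g) = -4 (R(U, g) = -8 + (-3 + 7) = -8 + 4 = -4)
v(P, O) = √(O² + P²)
x(m) = -3 + (-11 + m)/(m + 2*√13) (x(m) = -3 + (m - 11)/(m + √((-4)² + (-6)²)) = -3 + (-11 + m)/(m + √(16 + 36)) = -3 + (-11 + m)/(m + √52) = -3 + (-11 + m)/(m + 2*√13))
-4098 + x(-22) = -4098 + (-11 - 6*√13 - 2*(-22))/(-22 + 2*√13) = -4098 + (-11 - 6*√13 + 44)/(-22 + 2*√13) = -4098 + (33 - 6*√13)/(-22 + 2*√13)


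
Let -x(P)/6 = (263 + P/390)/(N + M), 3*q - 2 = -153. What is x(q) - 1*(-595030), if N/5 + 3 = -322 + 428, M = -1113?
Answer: 69386755859/116610 ≈ 5.9503e+5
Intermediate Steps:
q = -151/3 (q = ⅔ + (⅓)*(-153) = ⅔ - 51 = -151/3 ≈ -50.333)
N = 515 (N = -15 + 5*(-322 + 428) = -15 + 5*106 = -15 + 530 = 515)
x(P) = 789/299 + P/38870 (x(P) = -6*(263 + P/390)/(515 - 1113) = -6*(263 + P*(1/390))/(-598) = -6*(263 + P/390)*(-1)/598 = -6*(-263/598 - P/233220) = 789/299 + P/38870)
x(q) - 1*(-595030) = (789/299 + (1/38870)*(-151/3)) - 1*(-595030) = (789/299 - 151/116610) + 595030 = 307559/116610 + 595030 = 69386755859/116610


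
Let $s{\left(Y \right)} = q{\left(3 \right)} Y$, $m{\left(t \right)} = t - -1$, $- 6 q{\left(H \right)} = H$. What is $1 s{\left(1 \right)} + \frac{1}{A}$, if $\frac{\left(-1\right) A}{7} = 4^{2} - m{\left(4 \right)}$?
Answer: $- \frac{79}{154} \approx -0.51299$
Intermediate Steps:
$q{\left(H \right)} = - \frac{H}{6}$
$m{\left(t \right)} = 1 + t$ ($m{\left(t \right)} = t + 1 = 1 + t$)
$s{\left(Y \right)} = - \frac{Y}{2}$ ($s{\left(Y \right)} = \left(- \frac{1}{6}\right) 3 Y = - \frac{Y}{2}$)
$A = -77$ ($A = - 7 \left(4^{2} - \left(1 + 4\right)\right) = - 7 \left(16 - 5\right) = \left(-7\right) 11 = -77$)
$1 s{\left(1 \right)} + \frac{1}{A} = 1 \left(\left(- \frac{1}{2}\right) 1\right) + \frac{1}{-77} = 1 \left(- \frac{1}{2}\right) - \frac{1}{77} = - \frac{1}{2} - \frac{1}{77} = - \frac{79}{154}$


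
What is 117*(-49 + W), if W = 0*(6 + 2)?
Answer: -5733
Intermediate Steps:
W = 0 (W = 0*8 = 0)
117*(-49 + W) = 117*(-49 + 0) = 117*(-49) = -5733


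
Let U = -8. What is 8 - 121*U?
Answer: 976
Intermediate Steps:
8 - 121*U = 8 - 121*(-8) = 8 + 968 = 976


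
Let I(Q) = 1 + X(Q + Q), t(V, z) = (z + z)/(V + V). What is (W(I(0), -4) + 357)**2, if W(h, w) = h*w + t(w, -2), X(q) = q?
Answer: 499849/4 ≈ 1.2496e+5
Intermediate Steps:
t(V, z) = z/V (t(V, z) = (2*z)/((2*V)) = (2*z)*(1/(2*V)) = z/V)
I(Q) = 1 + 2*Q (I(Q) = 1 + (Q + Q) = 1 + 2*Q)
W(h, w) = -2/w + h*w (W(h, w) = h*w - 2/w = -2/w + h*w)
(W(I(0), -4) + 357)**2 = ((-2/(-4) + (1 + 2*0)*(-4)) + 357)**2 = ((-2*(-1/4) + (1 + 0)*(-4)) + 357)**2 = ((1/2 + 1*(-4)) + 357)**2 = ((1/2 - 4) + 357)**2 = (-7/2 + 357)**2 = (707/2)**2 = 499849/4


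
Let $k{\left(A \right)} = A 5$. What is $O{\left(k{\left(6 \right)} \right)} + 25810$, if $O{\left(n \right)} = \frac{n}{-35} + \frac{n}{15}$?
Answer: $\frac{180678}{7} \approx 25811.0$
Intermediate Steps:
$k{\left(A \right)} = 5 A$
$O{\left(n \right)} = \frac{4 n}{105}$ ($O{\left(n \right)} = n \left(- \frac{1}{35}\right) + n \frac{1}{15} = - \frac{n}{35} + \frac{n}{15} = \frac{4 n}{105}$)
$O{\left(k{\left(6 \right)} \right)} + 25810 = \frac{4 \cdot 5 \cdot 6}{105} + 25810 = \frac{4}{105} \cdot 30 + 25810 = \frac{8}{7} + 25810 = \frac{180678}{7}$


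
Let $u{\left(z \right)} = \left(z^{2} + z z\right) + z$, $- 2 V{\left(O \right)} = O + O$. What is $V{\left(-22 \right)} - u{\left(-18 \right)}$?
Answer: $-608$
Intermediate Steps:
$V{\left(O \right)} = - O$ ($V{\left(O \right)} = - \frac{O + O}{2} = - \frac{2 O}{2} = - O$)
$u{\left(z \right)} = z + 2 z^{2}$ ($u{\left(z \right)} = \left(z^{2} + z^{2}\right) + z = 2 z^{2} + z = z + 2 z^{2}$)
$V{\left(-22 \right)} - u{\left(-18 \right)} = \left(-1\right) \left(-22\right) - - 18 \left(1 + 2 \left(-18\right)\right) = 22 - - 18 \left(1 - 36\right) = 22 - \left(-18\right) \left(-35\right) = 22 - 630 = -608$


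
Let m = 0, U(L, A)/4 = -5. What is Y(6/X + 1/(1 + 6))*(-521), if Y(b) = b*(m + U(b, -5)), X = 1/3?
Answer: 1323340/7 ≈ 1.8905e+5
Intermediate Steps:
U(L, A) = -20 (U(L, A) = 4*(-5) = -20)
X = ⅓ ≈ 0.33333
Y(b) = -20*b (Y(b) = b*(0 - 20) = b*(-20) = -20*b)
Y(6/X + 1/(1 + 6))*(-521) = -20*(6/(⅓) + 1/(1 + 6))*(-521) = -20*(6*3 + 1/7)*(-521) = -20*(18 + 1*(⅐))*(-521) = -20*(18 + ⅐)*(-521) = -20*127/7*(-521) = -2540/7*(-521) = 1323340/7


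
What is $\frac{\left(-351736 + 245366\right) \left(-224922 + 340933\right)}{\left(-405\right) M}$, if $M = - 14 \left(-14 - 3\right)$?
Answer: $\frac{176287001}{1377} \approx 1.2802 \cdot 10^{5}$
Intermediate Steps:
$M = 238$ ($M = \left(-14\right) \left(-17\right) = 238$)
$\frac{\left(-351736 + 245366\right) \left(-224922 + 340933\right)}{\left(-405\right) M} = \frac{\left(-351736 + 245366\right) \left(-224922 + 340933\right)}{\left(-405\right) 238} = \frac{\left(-106370\right) 116011}{-96390} = \left(-12340090070\right) \left(- \frac{1}{96390}\right) = \frac{176287001}{1377}$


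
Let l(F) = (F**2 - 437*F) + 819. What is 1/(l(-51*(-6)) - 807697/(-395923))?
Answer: -35993/1413263704 ≈ -2.5468e-5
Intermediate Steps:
l(F) = 819 + F**2 - 437*F
1/(l(-51*(-6)) - 807697/(-395923)) = 1/((819 + (-51*(-6))**2 - (-22287)*(-6)) - 807697/(-395923)) = 1/((819 + 306**2 - 437*306) - 807697*(-1/395923)) = 1/((819 + 93636 - 133722) + 73427/35993) = 1/(-39267 + 73427/35993) = 1/(-1413263704/35993) = -35993/1413263704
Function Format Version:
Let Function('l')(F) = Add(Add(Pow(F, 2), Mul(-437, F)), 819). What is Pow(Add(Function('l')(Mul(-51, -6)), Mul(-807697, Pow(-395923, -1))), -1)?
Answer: Rational(-35993, 1413263704) ≈ -2.5468e-5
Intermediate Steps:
Function('l')(F) = Add(819, Pow(F, 2), Mul(-437, F))
Pow(Add(Function('l')(Mul(-51, -6)), Mul(-807697, Pow(-395923, -1))), -1) = Pow(Add(Add(819, Pow(Mul(-51, -6), 2), Mul(-437, Mul(-51, -6))), Mul(-807697, Pow(-395923, -1))), -1) = Pow(Add(Add(819, Pow(306, 2), Mul(-437, 306)), Mul(-807697, Rational(-1, 395923))), -1) = Pow(Add(Add(819, 93636, -133722), Rational(73427, 35993)), -1) = Pow(Add(-39267, Rational(73427, 35993)), -1) = Pow(Rational(-1413263704, 35993), -1) = Rational(-35993, 1413263704)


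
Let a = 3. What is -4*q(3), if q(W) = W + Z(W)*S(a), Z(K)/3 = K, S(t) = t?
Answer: -120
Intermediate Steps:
Z(K) = 3*K
q(W) = 10*W (q(W) = W + (3*W)*3 = W + 9*W = 10*W)
-4*q(3) = -40*3 = -4*30 = -120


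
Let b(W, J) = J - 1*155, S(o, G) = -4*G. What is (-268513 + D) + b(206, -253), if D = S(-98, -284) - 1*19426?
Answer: -287211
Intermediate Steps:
b(W, J) = -155 + J (b(W, J) = J - 155 = -155 + J)
D = -18290 (D = -4*(-284) - 1*19426 = 1136 - 19426 = -18290)
(-268513 + D) + b(206, -253) = (-268513 - 18290) + (-155 - 253) = -286803 - 408 = -287211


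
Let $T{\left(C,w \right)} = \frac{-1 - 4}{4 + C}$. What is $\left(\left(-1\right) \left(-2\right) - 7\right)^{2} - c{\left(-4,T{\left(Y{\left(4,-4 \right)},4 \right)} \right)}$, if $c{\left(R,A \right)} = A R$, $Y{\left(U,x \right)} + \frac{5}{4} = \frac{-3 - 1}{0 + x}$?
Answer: $\frac{59}{3} \approx 19.667$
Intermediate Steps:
$Y{\left(U,x \right)} = - \frac{5}{4} - \frac{4}{x}$ ($Y{\left(U,x \right)} = - \frac{5}{4} + \frac{-3 - 1}{0 + x} = - \frac{5}{4} - \frac{4}{x}$)
$T{\left(C,w \right)} = - \frac{5}{4 + C}$
$\left(\left(-1\right) \left(-2\right) - 7\right)^{2} - c{\left(-4,T{\left(Y{\left(4,-4 \right)},4 \right)} \right)} = \left(\left(-1\right) \left(-2\right) - 7\right)^{2} - - \frac{5}{4 - \left(\frac{5}{4} + \frac{4}{-4}\right)} \left(-4\right) = \left(2 - 7\right)^{2} - - \frac{5}{4 - \frac{1}{4}} \left(-4\right) = \left(-5\right)^{2} - - \frac{5}{4 + \left(- \frac{5}{4} + 1\right)} \left(-4\right) = 25 - - \frac{5}{4 - \frac{1}{4}} \left(-4\right) = 25 - - \frac{5}{\frac{15}{4}} \left(-4\right) = 25 - \left(-5\right) \frac{4}{15} \left(-4\right) = 25 - \left(- \frac{4}{3}\right) \left(-4\right) = 25 - \frac{16}{3} = \frac{59}{3}$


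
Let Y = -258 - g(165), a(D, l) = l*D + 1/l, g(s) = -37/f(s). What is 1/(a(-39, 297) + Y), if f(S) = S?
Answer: -1485/17583547 ≈ -8.4454e-5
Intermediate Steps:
g(s) = -37/s
a(D, l) = 1/l + D*l (a(D, l) = D*l + 1/l = 1/l + D*l)
Y = -42533/165 (Y = -258 - (-37)/165 = -258 - 1*(-37/165) = -258 + 37/165 = -42533/165 ≈ -257.78)
1/(a(-39, 297) + Y) = 1/((1/297 - 39*297) - 42533/165) = 1/((1/297 - 11583) - 42533/165) = 1/(-3440150/297 - 42533/165) = 1/(-17583547/1485) = -1485/17583547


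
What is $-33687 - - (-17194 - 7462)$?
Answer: $-58343$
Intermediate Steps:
$-33687 - - (-17194 - 7462) = -33687 - \left(-1\right) \left(-24656\right) = -33687 - 24656 = -58343$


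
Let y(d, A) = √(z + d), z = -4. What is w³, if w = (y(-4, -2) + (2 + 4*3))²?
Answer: 3107264 + 5586560*I*√2 ≈ 3.1073e+6 + 7.9006e+6*I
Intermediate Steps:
y(d, A) = √(-4 + d)
w = (14 + 2*I*√2)² (w = (√(-4 - 4) + (2 + 4*3))² = (√(-8) + (2 + 12))² = (2*I*√2 + 14)² = (14 + 2*I*√2)² ≈ 188.0 + 79.196*I)
w³ = (188 + 56*I*√2)³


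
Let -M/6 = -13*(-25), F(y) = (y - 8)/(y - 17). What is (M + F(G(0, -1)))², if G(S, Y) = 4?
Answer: 642419716/169 ≈ 3.8013e+6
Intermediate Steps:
F(y) = (-8 + y)/(-17 + y)
M = -1950 (M = -(-78)*(-25) = -6*325 = -1950)
(M + F(G(0, -1)))² = (-1950 + (-8 + 4)/(-17 + 4))² = (-1950 - 4/(-13))² = (-1950 - 1/13*(-4))² = (-1950 + 4/13)² = (-25346/13)² = 642419716/169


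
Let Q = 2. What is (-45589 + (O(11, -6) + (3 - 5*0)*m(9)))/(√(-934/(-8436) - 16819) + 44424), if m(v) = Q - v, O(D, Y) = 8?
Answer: -8544922460064/8324259253243 + 228010*I*√11969346894/8324259253243 ≈ -1.0265 + 0.0029967*I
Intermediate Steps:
m(v) = 2 - v
(-45589 + (O(11, -6) + (3 - 5*0)*m(9)))/(√(-934/(-8436) - 16819) + 44424) = (-45589 + (8 + (3 - 5*0)*(2 - 1*9)))/(√(-934/(-8436) - 16819) + 44424) = (-45589 + (8 + (3 + 0)*(2 - 9)))/(√(-934*(-1/8436) - 16819) + 44424) = (-45589 + (8 + 3*(-7)))/(√(467/4218 - 16819) + 44424) = (-45589 + (8 - 21))/(√(-70942075/4218) + 44424) = (-45589 - 13)/(5*I*√11969346894/4218 + 44424) = -45602/(44424 + 5*I*√11969346894/4218)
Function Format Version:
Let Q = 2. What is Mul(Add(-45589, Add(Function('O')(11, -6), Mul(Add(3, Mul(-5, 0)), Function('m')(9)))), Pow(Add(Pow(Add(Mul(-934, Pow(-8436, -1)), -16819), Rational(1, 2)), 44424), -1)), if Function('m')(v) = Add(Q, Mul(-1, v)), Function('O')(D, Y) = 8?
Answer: Add(Rational(-8544922460064, 8324259253243), Mul(Rational(228010, 8324259253243), I, Pow(11969346894, Rational(1, 2)))) ≈ Add(-1.0265, Mul(0.0029967, I))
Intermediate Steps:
Function('m')(v) = Add(2, Mul(-1, v))
Mul(Add(-45589, Add(Function('O')(11, -6), Mul(Add(3, Mul(-5, 0)), Function('m')(9)))), Pow(Add(Pow(Add(Mul(-934, Pow(-8436, -1)), -16819), Rational(1, 2)), 44424), -1)) = Mul(Add(-45589, Add(8, Mul(Add(3, Mul(-5, 0)), Add(2, Mul(-1, 9))))), Pow(Add(Pow(Add(Mul(-934, Pow(-8436, -1)), -16819), Rational(1, 2)), 44424), -1)) = Mul(Add(-45589, Add(8, Mul(Add(3, 0), Add(2, -9)))), Pow(Add(Pow(Add(Mul(-934, Rational(-1, 8436)), -16819), Rational(1, 2)), 44424), -1)) = Mul(Add(-45589, Add(8, Mul(3, -7))), Pow(Add(Pow(Add(Rational(467, 4218), -16819), Rational(1, 2)), 44424), -1)) = Mul(Add(-45589, Add(8, -21)), Pow(Add(Pow(Rational(-70942075, 4218), Rational(1, 2)), 44424), -1)) = Mul(Add(-45589, -13), Pow(Add(Mul(Rational(5, 4218), I, Pow(11969346894, Rational(1, 2))), 44424), -1)) = Mul(-45602, Pow(Add(44424, Mul(Rational(5, 4218), I, Pow(11969346894, Rational(1, 2)))), -1))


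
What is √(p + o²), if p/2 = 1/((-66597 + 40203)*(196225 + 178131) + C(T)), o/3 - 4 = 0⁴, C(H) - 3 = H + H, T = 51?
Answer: √1562068211639134857794/3293584053 ≈ 12.000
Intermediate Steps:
C(H) = 3 + 2*H (C(H) = 3 + (H + H) = 3 + 2*H)
o = 12 (o = 12 + 3*0⁴ = 12 + 3*0 = 12 + 0 = 12)
p = -2/9880752159 (p = 2/((-66597 + 40203)*(196225 + 178131) + (3 + 2*51)) = 2/(-26394*374356 + (3 + 102)) = 2/(-9880752264 + 105) = 2/(-9880752159) = 2*(-1/9880752159) = -2/9880752159 ≈ -2.0241e-10)
√(p + o²) = √(-2/9880752159 + 12²) = √(-2/9880752159 + 144) = √(1422828310894/9880752159) = √1562068211639134857794/3293584053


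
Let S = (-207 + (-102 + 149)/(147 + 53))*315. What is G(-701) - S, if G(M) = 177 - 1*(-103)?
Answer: 2616439/40 ≈ 65411.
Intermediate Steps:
G(M) = 280 (G(M) = 177 + 103 = 280)
S = -2605239/40 (S = (-207 + 47/200)*315 = -41353/200*315 = -2605239/40 ≈ -65131.)
G(-701) - S = 280 - 1*(-2605239/40) = 280 + 2605239/40 = 2616439/40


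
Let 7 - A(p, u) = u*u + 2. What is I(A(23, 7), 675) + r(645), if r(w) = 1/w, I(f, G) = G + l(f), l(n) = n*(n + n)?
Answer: 2932816/645 ≈ 4547.0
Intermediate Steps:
l(n) = 2*n² (l(n) = n*(2*n) = 2*n²)
A(p, u) = 5 - u² (A(p, u) = 7 - (u*u + 2) = 7 - (u² + 2) = 7 - (2 + u²) = 7 + (-2 - u²) = 5 - u²)
I(f, G) = G + 2*f²
I(A(23, 7), 675) + r(645) = (675 + 2*(5 - 1*7²)²) + 1/645 = (675 + 2*(5 - 1*49)²) + 1/645 = (675 + 2*(5 - 49)²) + 1/645 = (675 + 2*(-44)²) + 1/645 = (675 + 2*1936) + 1/645 = (675 + 3872) + 1/645 = 4547 + 1/645 = 2932816/645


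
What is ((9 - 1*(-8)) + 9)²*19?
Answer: 12844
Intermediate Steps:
((9 - 1*(-8)) + 9)²*19 = ((9 + 8) + 9)²*19 = (17 + 9)²*19 = 26²*19 = 676*19 = 12844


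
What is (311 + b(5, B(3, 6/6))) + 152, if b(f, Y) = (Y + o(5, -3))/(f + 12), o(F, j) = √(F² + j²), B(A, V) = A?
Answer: 7874/17 + √34/17 ≈ 463.52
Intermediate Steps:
b(f, Y) = (Y + √34)/(12 + f) (b(f, Y) = (Y + √(5² + (-3)²))/(f + 12) = (Y + √(25 + 9))/(12 + f) = (Y + √34)/(12 + f))
(311 + b(5, B(3, 6/6))) + 152 = (311 + (3 + √34)/(12 + 5)) + 152 = (311 + (3 + √34)/17) + 152 = (311 + (3/17 + √34/17)) + 152 = (5290/17 + √34/17) + 152 = 7874/17 + √34/17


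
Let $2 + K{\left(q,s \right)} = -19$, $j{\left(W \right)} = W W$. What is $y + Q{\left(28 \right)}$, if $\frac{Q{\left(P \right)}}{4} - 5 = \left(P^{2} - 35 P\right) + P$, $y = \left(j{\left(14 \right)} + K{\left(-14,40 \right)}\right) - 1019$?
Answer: $-1496$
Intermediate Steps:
$j{\left(W \right)} = W^{2}$
$K{\left(q,s \right)} = -21$ ($K{\left(q,s \right)} = -2 - 19 = -21$)
$y = -844$ ($y = \left(14^{2} - 21\right) - 1019 = \left(196 - 21\right) - 1019 = 175 - 1019 = -844$)
$Q{\left(P \right)} = 20 - 136 P + 4 P^{2}$ ($Q{\left(P \right)} = 20 + 4 \left(\left(P^{2} - 35 P\right) + P\right) = 20 + 4 \left(P^{2} - 34 P\right) = 20 + \left(- 136 P + 4 P^{2}\right) = 20 - 136 P + 4 P^{2}$)
$y + Q{\left(28 \right)} = -844 + \left(20 - 3808 + 4 \cdot 28^{2}\right) = -844 + \left(20 - 3808 + 4 \cdot 784\right) = -844 + \left(20 - 3808 + 3136\right) = -844 - 652 = -1496$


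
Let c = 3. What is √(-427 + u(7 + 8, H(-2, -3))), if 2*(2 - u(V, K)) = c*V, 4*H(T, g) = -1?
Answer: I*√1790/2 ≈ 21.154*I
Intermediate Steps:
H(T, g) = -¼ (H(T, g) = (¼)*(-1) = -¼)
u(V, K) = 2 - 3*V/2
√(-427 + u(7 + 8, H(-2, -3))) = √(-427 + (2 - 3*(7 + 8)/2)) = √(-427 + (2 - 3/2*15)) = √(-427 + (2 - 45/2)) = √(-427 - 41/2) = √(-895/2) = I*√1790/2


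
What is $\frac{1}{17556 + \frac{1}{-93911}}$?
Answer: $\frac{93911}{1648701515} \approx 5.6961 \cdot 10^{-5}$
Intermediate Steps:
$\frac{1}{17556 + \frac{1}{-93911}} = \frac{1}{17556 - \frac{1}{93911}} = \frac{1}{\frac{1648701515}{93911}} = \frac{93911}{1648701515}$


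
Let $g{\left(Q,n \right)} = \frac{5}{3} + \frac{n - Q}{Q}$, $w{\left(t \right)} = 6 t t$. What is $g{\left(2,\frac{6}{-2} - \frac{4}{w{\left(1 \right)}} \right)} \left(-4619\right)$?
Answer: $\frac{32333}{6} \approx 5388.8$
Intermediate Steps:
$w{\left(t \right)} = 6 t^{2}$
$g{\left(Q,n \right)} = \frac{5}{3} + \frac{n - Q}{Q}$ ($g{\left(Q,n \right)} = 5 \cdot \frac{1}{3} + \frac{n - Q}{Q} = \frac{5}{3} + \frac{n - Q}{Q}$)
$g{\left(2,\frac{6}{-2} - \frac{4}{w{\left(1 \right)}} \right)} \left(-4619\right) = \left(\frac{2}{3} + \frac{\frac{6}{-2} - \frac{4}{6 \cdot 1^{2}}}{2}\right) \left(-4619\right) = \left(\frac{2}{3} + \left(6 \left(- \frac{1}{2}\right) - \frac{4}{6 \cdot 1}\right) \frac{1}{2}\right) \left(-4619\right) = \left(\frac{2}{3} + \left(-3 - \frac{4}{6}\right) \frac{1}{2}\right) \left(-4619\right) = \left(\frac{2}{3} + \left(-3 - \frac{2}{3}\right) \frac{1}{2}\right) \left(-4619\right) = \left(\frac{2}{3} - \frac{11}{6}\right) \left(-4619\right) = \left(- \frac{7}{6}\right) \left(-4619\right) = \frac{32333}{6}$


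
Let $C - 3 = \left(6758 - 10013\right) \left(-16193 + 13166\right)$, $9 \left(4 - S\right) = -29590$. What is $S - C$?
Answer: $- \frac{88646366}{9} \approx -9.8496 \cdot 10^{6}$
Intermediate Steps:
$S = \frac{29626}{9}$ ($S = 4 - - \frac{29590}{9} = 4 + \frac{29590}{9} = \frac{29626}{9} \approx 3291.8$)
$C = 9852888$ ($C = 3 + \left(6758 - 10013\right) \left(-16193 + 13166\right) = 3 - -9852885 = 3 + 9852885 = 9852888$)
$S - C = \frac{29626}{9} - 9852888 = - \frac{88646366}{9}$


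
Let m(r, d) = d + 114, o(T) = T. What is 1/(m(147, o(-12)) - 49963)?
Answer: -1/49861 ≈ -2.0056e-5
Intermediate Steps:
m(r, d) = 114 + d
1/(m(147, o(-12)) - 49963) = 1/((114 - 12) - 49963) = 1/(102 - 49963) = 1/(-49861) = -1/49861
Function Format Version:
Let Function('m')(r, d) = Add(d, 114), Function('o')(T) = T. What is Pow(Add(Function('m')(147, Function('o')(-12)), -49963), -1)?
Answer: Rational(-1, 49861) ≈ -2.0056e-5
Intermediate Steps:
Function('m')(r, d) = Add(114, d)
Pow(Add(Function('m')(147, Function('o')(-12)), -49963), -1) = Pow(Add(Add(114, -12), -49963), -1) = Pow(Add(102, -49963), -1) = Pow(-49861, -1) = Rational(-1, 49861)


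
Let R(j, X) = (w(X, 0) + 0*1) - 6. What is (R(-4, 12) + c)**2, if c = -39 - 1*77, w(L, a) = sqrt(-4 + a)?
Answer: 14880 - 488*I ≈ 14880.0 - 488.0*I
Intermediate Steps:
R(j, X) = -6 + 2*I (R(j, X) = (sqrt(-4 + 0) + 0*1) - 6 = (sqrt(-4) + 0) - 6 = (2*I + 0) - 6 = 2*I - 6 = -6 + 2*I)
c = -116 (c = -39 - 77 = -116)
(R(-4, 12) + c)**2 = ((-6 + 2*I) - 116)**2 = (-122 + 2*I)**2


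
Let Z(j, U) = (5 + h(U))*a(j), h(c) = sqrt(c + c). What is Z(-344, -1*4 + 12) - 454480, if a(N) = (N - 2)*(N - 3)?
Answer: 626078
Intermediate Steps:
a(N) = (-3 + N)*(-2 + N) (a(N) = (-2 + N)*(-3 + N) = (-3 + N)*(-2 + N))
h(c) = sqrt(2)*sqrt(c) (h(c) = sqrt(2*c) = sqrt(2)*sqrt(c))
Z(j, U) = (5 + sqrt(2)*sqrt(U))*(6 + j**2 - 5*j)
Z(-344, -1*4 + 12) - 454480 = (5 + sqrt(2)*sqrt(-1*4 + 12))*(6 + (-344)**2 - 5*(-344)) - 454480 = (5 + sqrt(2)*sqrt(-4 + 12))*(6 + 118336 + 1720) - 454480 = (5 + sqrt(2)*sqrt(8))*120062 - 454480 = (5 + sqrt(2)*(2*sqrt(2)))*120062 - 454480 = (5 + 4)*120062 - 454480 = 9*120062 - 454480 = 1080558 - 454480 = 626078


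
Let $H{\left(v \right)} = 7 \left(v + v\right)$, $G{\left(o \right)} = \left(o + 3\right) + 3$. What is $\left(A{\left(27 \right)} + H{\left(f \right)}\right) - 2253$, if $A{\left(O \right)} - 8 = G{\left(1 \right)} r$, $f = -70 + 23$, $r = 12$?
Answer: $-2819$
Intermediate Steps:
$G{\left(o \right)} = 6 + o$ ($G{\left(o \right)} = \left(3 + o\right) + 3 = 6 + o$)
$f = -47$
$A{\left(O \right)} = 92$ ($A{\left(O \right)} = 8 + \left(6 + 1\right) 12 = 8 + 7 \cdot 12 = 8 + 84 = 92$)
$H{\left(v \right)} = 14 v$ ($H{\left(v \right)} = 7 \cdot 2 v = 14 v$)
$\left(A{\left(27 \right)} + H{\left(f \right)}\right) - 2253 = \left(92 + 14 \left(-47\right)\right) - 2253 = \left(92 - 658\right) - 2253 = -566 - 2253 = -2819$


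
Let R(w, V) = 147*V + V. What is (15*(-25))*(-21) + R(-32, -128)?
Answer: -11069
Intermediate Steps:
R(w, V) = 148*V
(15*(-25))*(-21) + R(-32, -128) = (15*(-25))*(-21) + 148*(-128) = -375*(-21) - 18944 = 7875 - 18944 = -11069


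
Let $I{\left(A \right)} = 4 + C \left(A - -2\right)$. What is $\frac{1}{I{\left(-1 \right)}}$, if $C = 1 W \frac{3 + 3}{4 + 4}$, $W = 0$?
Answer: $\frac{1}{4} \approx 0.25$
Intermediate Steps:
$C = 0$ ($C = 1 \cdot 0 \frac{3 + 3}{4 + 4} = 0 \cdot \frac{6}{8} = 0 \cdot 6 \cdot \frac{1}{8} = 0 \cdot \frac{3}{4} = 0$)
$I{\left(A \right)} = 4$ ($I{\left(A \right)} = 4 + 0 \left(A - -2\right) = 4 + 0 \left(A + 2\right) = 4 + 0 \left(2 + A\right) = 4 + 0 = 4$)
$\frac{1}{I{\left(-1 \right)}} = \frac{1}{4}$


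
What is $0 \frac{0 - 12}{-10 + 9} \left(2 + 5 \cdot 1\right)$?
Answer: $0$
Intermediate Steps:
$0 \frac{0 - 12}{-10 + 9} \left(2 + 5 \cdot 1\right) = 0 \left(- \frac{12}{-1}\right) \left(2 + 5\right) = 0 \left(\left(-12\right) \left(-1\right)\right) 7 = 0 \cdot 12 \cdot 7 = 0 \cdot 7 = 0$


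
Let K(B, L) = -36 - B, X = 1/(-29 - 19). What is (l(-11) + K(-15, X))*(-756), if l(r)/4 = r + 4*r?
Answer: 182196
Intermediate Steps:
l(r) = 20*r (l(r) = 4*(r + 4*r) = 4*(5*r) = 20*r)
X = -1/48 (X = 1/(-48) = -1/48 ≈ -0.020833)
(l(-11) + K(-15, X))*(-756) = (20*(-11) + (-36 - 1*(-15)))*(-756) = (-220 + (-36 + 15))*(-756) = (-220 - 21)*(-756) = -241*(-756) = 182196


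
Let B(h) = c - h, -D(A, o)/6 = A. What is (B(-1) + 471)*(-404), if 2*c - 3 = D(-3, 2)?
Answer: -194930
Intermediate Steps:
D(A, o) = -6*A
c = 21/2 (c = 3/2 + (-6*(-3))/2 = 3/2 + (½)*18 = 3/2 + 9 = 21/2 ≈ 10.500)
B(h) = 21/2 - h
(B(-1) + 471)*(-404) = ((21/2 - 1*(-1)) + 471)*(-404) = ((21/2 + 1) + 471)*(-404) = (23/2 + 471)*(-404) = (965/2)*(-404) = -194930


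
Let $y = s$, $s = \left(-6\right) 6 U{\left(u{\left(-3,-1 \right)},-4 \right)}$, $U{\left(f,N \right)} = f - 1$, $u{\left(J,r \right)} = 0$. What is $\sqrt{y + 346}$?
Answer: $\sqrt{382} \approx 19.545$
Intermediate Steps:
$U{\left(f,N \right)} = -1 + f$ ($U{\left(f,N \right)} = f - 1 = -1 + f$)
$s = 36$ ($s = \left(-6\right) 6 \left(-1 + 0\right) = \left(-36\right) \left(-1\right) = 36$)
$y = 36$
$\sqrt{y + 346} = \sqrt{36 + 346} = \sqrt{382}$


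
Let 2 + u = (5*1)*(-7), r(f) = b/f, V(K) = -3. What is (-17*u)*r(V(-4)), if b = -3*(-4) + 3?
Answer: -3145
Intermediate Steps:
b = 15 (b = 12 + 3 = 15)
r(f) = 15/f
u = -37 (u = -2 + (5*1)*(-7) = -2 + 5*(-7) = -2 - 35 = -37)
(-17*u)*r(V(-4)) = (-17*(-37))*(15/(-3)) = 629*(15*(-⅓)) = 629*(-5) = -3145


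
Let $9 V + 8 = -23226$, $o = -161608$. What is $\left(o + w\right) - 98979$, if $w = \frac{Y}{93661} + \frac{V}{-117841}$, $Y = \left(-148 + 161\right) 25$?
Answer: $- \frac{25885134318010384}{99333953109} \approx -2.6059 \cdot 10^{5}$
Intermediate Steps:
$V = - \frac{23234}{9}$ ($V = - \frac{8}{9} + \frac{1}{9} \left(-23226\right) = - \frac{8}{9} - \frac{7742}{3} = - \frac{23234}{9} \approx -2581.6$)
$Y = 325$ ($Y = 13 \cdot 25 = 325$)
$w = \frac{2520804599}{99333953109}$ ($w = \frac{325}{93661} - \frac{23234}{9 \left(-117841\right)} = 325 \cdot \frac{1}{93661} - - \frac{23234}{1060569} = \frac{325}{93661} + \frac{23234}{1060569} = \frac{2520804599}{99333953109} \approx 0.025377$)
$\left(o + w\right) - 98979 = \left(-161608 + \frac{2520804599}{99333953109}\right) - 98979 = - \frac{16053158973234673}{99333953109} - 98979 = - \frac{25885134318010384}{99333953109}$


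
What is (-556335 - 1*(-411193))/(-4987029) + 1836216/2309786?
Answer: 4746254700938/5759484882897 ≈ 0.82408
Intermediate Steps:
(-556335 - 1*(-411193))/(-4987029) + 1836216/2309786 = (-556335 + 411193)*(-1/4987029) + 1836216*(1/2309786) = -145142*(-1/4987029) + 918108/1154893 = 145142/4987029 + 918108/1154893 = 4746254700938/5759484882897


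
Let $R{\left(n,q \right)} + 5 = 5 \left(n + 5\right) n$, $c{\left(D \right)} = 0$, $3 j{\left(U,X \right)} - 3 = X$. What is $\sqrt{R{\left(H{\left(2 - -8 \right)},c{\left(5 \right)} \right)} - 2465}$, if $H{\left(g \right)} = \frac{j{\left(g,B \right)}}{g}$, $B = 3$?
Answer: $\frac{2 i \sqrt{15405}}{5} \approx 49.647 i$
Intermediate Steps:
$j{\left(U,X \right)} = 1 + \frac{X}{3}$
$H{\left(g \right)} = \frac{2}{g}$ ($H{\left(g \right)} = \frac{1 + \frac{1}{3} \cdot 3}{g} = \frac{1 + 1}{g} = \frac{2}{g}$)
$R{\left(n,q \right)} = -5 + n \left(25 + 5 n\right)$ ($R{\left(n,q \right)} = -5 + 5 \left(n + 5\right) n = -5 + 5 \left(5 + n\right) n = -5 + \left(25 + 5 n\right) n = -5 + n \left(25 + 5 n\right)$)
$\sqrt{R{\left(H{\left(2 - -8 \right)},c{\left(5 \right)} \right)} - 2465} = \sqrt{\left(-5 + 5 \left(\frac{2}{2 - -8}\right)^{2} + 25 \frac{2}{2 - -8}\right) - 2465} = \sqrt{\left(-5 + 5 \left(\frac{2}{2 + 8}\right)^{2} + 25 \frac{2}{2 + 8}\right) - 2465} = \sqrt{\left(-5 + 5 \left(\frac{2}{10}\right)^{2} + 25 \cdot \frac{2}{10}\right) - 2465} = \sqrt{\left(-5 + 5 \left(2 \cdot \frac{1}{10}\right)^{2} + 25 \cdot 2 \cdot \frac{1}{10}\right) - 2465} = \sqrt{\left(-5 + \frac{5}{25} + 25 \cdot \frac{1}{5}\right) - 2465} = \sqrt{\left(-5 + 5 \cdot \frac{1}{25} + 5\right) - 2465} = \sqrt{\left(-5 + \frac{1}{5} + 5\right) - 2465} = \sqrt{\frac{1}{5} - 2465} = \sqrt{- \frac{12324}{5}} = \frac{2 i \sqrt{15405}}{5}$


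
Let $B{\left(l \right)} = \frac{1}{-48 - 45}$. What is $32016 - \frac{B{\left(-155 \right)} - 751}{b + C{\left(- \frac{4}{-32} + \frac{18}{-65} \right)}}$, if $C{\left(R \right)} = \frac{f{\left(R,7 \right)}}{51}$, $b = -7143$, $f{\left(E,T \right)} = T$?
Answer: $\frac{180775605254}{5646433} \approx 32016.0$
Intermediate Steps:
$B{\left(l \right)} = - \frac{1}{93}$ ($B{\left(l \right)} = \frac{1}{-48 - 45} = \frac{1}{-93} = - \frac{1}{93}$)
$C{\left(R \right)} = \frac{7}{51}$
$32016 - \frac{B{\left(-155 \right)} - 751}{b + C{\left(- \frac{4}{-32} + \frac{18}{-65} \right)}} = 32016 - \frac{- \frac{1}{93} - 751}{-7143 + \frac{7}{51}} = 32016 - - \frac{69844}{93 \left(- \frac{364286}{51}\right)} = 32016 - \left(- \frac{69844}{93}\right) \left(- \frac{51}{364286}\right) = 32016 - \frac{593674}{5646433} = \frac{180775605254}{5646433}$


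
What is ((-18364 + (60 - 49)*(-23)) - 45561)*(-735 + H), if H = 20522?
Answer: -1269890086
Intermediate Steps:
((-18364 + (60 - 49)*(-23)) - 45561)*(-735 + H) = ((-18364 + (60 - 49)*(-23)) - 45561)*(-735 + 20522) = ((-18364 + 11*(-23)) - 45561)*19787 = ((-18364 - 253) - 45561)*19787 = (-18617 - 45561)*19787 = -64178*19787 = -1269890086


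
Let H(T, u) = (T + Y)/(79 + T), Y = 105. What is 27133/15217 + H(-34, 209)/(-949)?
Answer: 1157634358/649841985 ≈ 1.7814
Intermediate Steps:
H(T, u) = (105 + T)/(79 + T) (H(T, u) = (T + 105)/(79 + T) = (105 + T)/(79 + T))
27133/15217 + H(-34, 209)/(-949) = 27133/15217 + ((105 - 34)/(79 - 34))/(-949) = 27133*(1/15217) + (71/45)*(-1/949) = 27133/15217 + ((1/45)*71)*(-1/949) = 27133/15217 + (71/45)*(-1/949) = 27133/15217 - 71/42705 = 1157634358/649841985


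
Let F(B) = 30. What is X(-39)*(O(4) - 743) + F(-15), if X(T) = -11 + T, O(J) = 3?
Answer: 37030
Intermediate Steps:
X(-39)*(O(4) - 743) + F(-15) = (-11 - 39)*(3 - 743) + 30 = -50*(-740) + 30 = 37000 + 30 = 37030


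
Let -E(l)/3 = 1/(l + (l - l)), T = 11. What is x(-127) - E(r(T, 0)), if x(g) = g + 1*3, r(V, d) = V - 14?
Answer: -125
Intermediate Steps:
r(V, d) = -14 + V
E(l) = -3/l (E(l) = -3/(l + (l - l)) = -3/(l + 0) = -3/l)
x(g) = 3 + g (x(g) = g + 3 = 3 + g)
x(-127) - E(r(T, 0)) = (3 - 127) - (-3)/(-14 + 11) = -124 - (-3)/(-3) = -124 - (-3)*(-1)/3 = -124 - 1*1 = -124 - 1 = -125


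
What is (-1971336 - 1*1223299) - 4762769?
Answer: -7957404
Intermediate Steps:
(-1971336 - 1*1223299) - 4762769 = (-1971336 - 1223299) - 4762769 = -3194635 - 4762769 = -7957404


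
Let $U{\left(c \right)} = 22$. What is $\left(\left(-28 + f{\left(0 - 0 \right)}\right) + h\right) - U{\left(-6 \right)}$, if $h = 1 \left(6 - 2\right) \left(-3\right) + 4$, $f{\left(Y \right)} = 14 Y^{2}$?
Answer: $-58$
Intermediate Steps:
$h = -8$ ($h = 1 \cdot 4 \left(-3\right) + 4 = 4 \left(-3\right) + 4 = -12 + 4 = -8$)
$\left(\left(-28 + f{\left(0 - 0 \right)}\right) + h\right) - U{\left(-6 \right)} = \left(\left(-28 + 14 \left(0 - 0\right)^{2}\right) - 8\right) - 22 = \left(\left(-28 + 14 \left(0 + 0\right)^{2}\right) - 8\right) - 22 = \left(\left(-28 + 14 \cdot 0^{2}\right) - 8\right) - 22 = \left(\left(-28 + 14 \cdot 0\right) - 8\right) - 22 = \left(\left(-28 + 0\right) - 8\right) - 22 = \left(-28 - 8\right) - 22 = -36 - 22 = -58$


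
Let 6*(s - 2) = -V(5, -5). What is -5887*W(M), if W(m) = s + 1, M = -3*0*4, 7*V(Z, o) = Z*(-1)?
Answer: -110171/6 ≈ -18362.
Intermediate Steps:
V(Z, o) = -Z/7 (V(Z, o) = (Z*(-1))/7 = (-Z)/7 = -Z/7)
s = 89/42 (s = 2 + (-(-1)*5/7)/6 = 2 + (-1*(-5/7))/6 = 2 + (1/6)*(5/7) = 2 + 5/42 = 89/42 ≈ 2.1190)
M = 0 (M = 0*4 = 0)
W(m) = 131/42 (W(m) = 89/42 + 1 = 131/42)
-5887*W(M) = -5887*131/42 = -110171/6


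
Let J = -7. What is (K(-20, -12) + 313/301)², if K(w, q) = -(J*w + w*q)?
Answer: 13011280489/90601 ≈ 1.4361e+5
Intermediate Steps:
K(w, q) = 7*w - q*w (K(w, q) = -(-7*w + w*q) = -(-7*w + q*w) = 7*w - q*w)
(K(-20, -12) + 313/301)² = (-20*(7 - 1*(-12)) + 313/301)² = (-20*(7 + 12) + 313*(1/301))² = (-20*19 + 313/301)² = (-380 + 313/301)² = (-114067/301)² = 13011280489/90601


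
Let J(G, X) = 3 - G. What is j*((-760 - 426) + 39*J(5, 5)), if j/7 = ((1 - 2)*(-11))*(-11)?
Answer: 1070608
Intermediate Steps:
j = -847 (j = 7*(((1 - 2)*(-11))*(-11)) = 7*(-1*(-11)*(-11)) = 7*(11*(-11)) = 7*(-121) = -847)
j*((-760 - 426) + 39*J(5, 5)) = -847*((-760 - 426) + 39*(3 - 1*5)) = -847*(-1186 + 39*(3 - 5)) = -847*(-1186 + 39*(-2)) = -847*(-1186 - 78) = -847*(-1264) = 1070608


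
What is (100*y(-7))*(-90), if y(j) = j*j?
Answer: -441000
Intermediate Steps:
y(j) = j²
(100*y(-7))*(-90) = (100*(-7)²)*(-90) = (100*49)*(-90) = 4900*(-90) = -441000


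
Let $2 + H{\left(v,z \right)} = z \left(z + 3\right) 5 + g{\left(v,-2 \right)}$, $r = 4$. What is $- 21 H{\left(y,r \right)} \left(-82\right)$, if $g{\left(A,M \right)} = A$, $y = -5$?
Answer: $229026$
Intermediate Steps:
$H{\left(v,z \right)} = -2 + v + 5 z \left(3 + z\right)$ ($H{\left(v,z \right)} = -2 + \left(z \left(z + 3\right) 5 + v\right) = -2 + \left(z \left(3 + z\right) 5 + v\right) = -2 + \left(5 z \left(3 + z\right) + v\right) = -2 + \left(v + 5 z \left(3 + z\right)\right) = -2 + v + 5 z \left(3 + z\right)$)
$- 21 H{\left(y,r \right)} \left(-82\right) = - 21 \left(-2 - 5 + 5 \cdot 4^{2} + 15 \cdot 4\right) \left(-82\right) = - 21 \left(-2 - 5 + 5 \cdot 16 + 60\right) \left(-82\right) = - 21 \left(-2 - 5 + 80 + 60\right) \left(-82\right) = \left(-21\right) 133 \left(-82\right) = \left(-2793\right) \left(-82\right) = 229026$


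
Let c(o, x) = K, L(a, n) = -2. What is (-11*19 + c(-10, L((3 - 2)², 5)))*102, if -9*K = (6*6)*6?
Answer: -23766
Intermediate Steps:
K = -24 (K = -6*6*6/9 = -4*6 = -⅑*216 = -24)
c(o, x) = -24
(-11*19 + c(-10, L((3 - 2)², 5)))*102 = (-11*19 - 24)*102 = (-209 - 24)*102 = -233*102 = -23766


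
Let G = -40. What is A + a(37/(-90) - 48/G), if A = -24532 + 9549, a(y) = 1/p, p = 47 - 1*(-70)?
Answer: -1753010/117 ≈ -14983.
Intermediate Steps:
p = 117 (p = 47 + 70 = 117)
a(y) = 1/117
A = -14983
A + a(37/(-90) - 48/G) = -14983 + 1/117 = -1753010/117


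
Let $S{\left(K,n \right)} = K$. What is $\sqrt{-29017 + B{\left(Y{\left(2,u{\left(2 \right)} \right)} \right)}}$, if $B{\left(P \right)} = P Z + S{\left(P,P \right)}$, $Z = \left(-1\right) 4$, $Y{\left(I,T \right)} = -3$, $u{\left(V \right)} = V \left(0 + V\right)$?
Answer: $28 i \sqrt{37} \approx 170.32 i$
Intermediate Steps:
$u{\left(V \right)} = V^{2}$ ($u{\left(V \right)} = V V = V^{2}$)
$Z = -4$
$B{\left(P \right)} = - 3 P$ ($B{\left(P \right)} = P \left(-4\right) + P = - 4 P + P = - 3 P$)
$\sqrt{-29017 + B{\left(Y{\left(2,u{\left(2 \right)} \right)} \right)}} = \sqrt{-29017 - -9} = \sqrt{-29017 + 9} = \sqrt{-29008} = 28 i \sqrt{37}$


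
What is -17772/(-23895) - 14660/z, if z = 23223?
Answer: 6935384/61657065 ≈ 0.11248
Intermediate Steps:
-17772/(-23895) - 14660/z = -17772/(-23895) - 14660/23223 = -17772*(-1/23895) - 14660*1/23223 = 5924/7965 - 14660/23223 = 6935384/61657065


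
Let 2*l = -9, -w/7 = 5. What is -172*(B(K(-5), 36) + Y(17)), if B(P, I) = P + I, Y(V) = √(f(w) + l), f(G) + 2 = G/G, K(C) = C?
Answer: -5332 - 86*I*√22 ≈ -5332.0 - 403.38*I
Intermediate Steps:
w = -35 (w = -7*5 = -35)
l = -9/2 (l = (½)*(-9) = -9/2 ≈ -4.5000)
f(G) = -1 (f(G) = -2 + G/G = -2 + 1 = -1)
Y(V) = I*√22/2 (Y(V) = √(-1 - 9/2) = √(-11/2) = I*√22/2)
B(P, I) = I + P
-172*(B(K(-5), 36) + Y(17)) = -172*((36 - 5) + I*√22/2) = -172*(31 + I*√22/2) = -5332 - 86*I*√22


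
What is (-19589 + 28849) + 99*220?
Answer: 31040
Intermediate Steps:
(-19589 + 28849) + 99*220 = 9260 + 21780 = 31040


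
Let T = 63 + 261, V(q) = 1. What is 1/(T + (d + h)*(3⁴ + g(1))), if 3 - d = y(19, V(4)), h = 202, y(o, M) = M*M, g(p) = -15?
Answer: 1/13788 ≈ 7.2527e-5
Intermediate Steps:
y(o, M) = M²
T = 324
d = 2 (d = 3 - 1*1² = 3 - 1*1 = 3 - 1 = 2)
1/(T + (d + h)*(3⁴ + g(1))) = 1/(324 + (2 + 202)*(3⁴ - 15)) = 1/(324 + 204*(81 - 15)) = 1/(324 + 204*66) = 1/(324 + 13464) = 1/13788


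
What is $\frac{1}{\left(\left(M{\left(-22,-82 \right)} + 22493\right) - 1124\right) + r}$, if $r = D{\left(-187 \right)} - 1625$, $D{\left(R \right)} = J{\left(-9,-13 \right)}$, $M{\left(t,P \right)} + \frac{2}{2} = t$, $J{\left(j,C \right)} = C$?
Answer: $\frac{1}{19708} \approx 5.0741 \cdot 10^{-5}$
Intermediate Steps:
$M{\left(t,P \right)} = -1 + t$
$D{\left(R \right)} = -13$
$r = -1638$ ($r = -13 - 1625 = -1638$)
$\frac{1}{\left(\left(M{\left(-22,-82 \right)} + 22493\right) - 1124\right) + r} = \frac{1}{\left(\left(\left(-1 - 22\right) + 22493\right) - 1124\right) - 1638} = \frac{1}{\left(\left(-23 + 22493\right) - 1124\right) - 1638} = \frac{1}{\left(22470 - 1124\right) - 1638} = \frac{1}{21346 - 1638} = \frac{1}{19708}$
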